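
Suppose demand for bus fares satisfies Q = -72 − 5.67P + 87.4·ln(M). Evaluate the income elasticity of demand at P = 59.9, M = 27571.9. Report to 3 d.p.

At P = 59.9, M = 27571.9: Q = 481.993.
Holding P constant, ∂Q/∂M = 87.4/M = 0.00316989.
η_M = (∂Q/∂M)·(M/Q) = 0.00316989 × (27571.9/481.993) = 0.181.

0.181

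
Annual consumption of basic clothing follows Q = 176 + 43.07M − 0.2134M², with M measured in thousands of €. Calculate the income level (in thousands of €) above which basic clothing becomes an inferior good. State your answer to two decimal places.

100.91

dQ/dM = 43.07 − 0.4268M.
The good is inferior where dQ/dM < 0. Setting dQ/dM = 0 gives M = 43.07 / 0.4268 = 100.91.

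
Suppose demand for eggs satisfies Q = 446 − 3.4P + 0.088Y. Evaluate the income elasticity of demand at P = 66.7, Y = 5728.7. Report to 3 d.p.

At P = 66.7, Y = 5728.7: Q = 723.346.
Holding P constant, ∂Q/∂Y = 0.088.
η_Y = (∂Q/∂Y)·(Y/Q) = 0.088 × (5728.7/723.346) = 0.697.

0.697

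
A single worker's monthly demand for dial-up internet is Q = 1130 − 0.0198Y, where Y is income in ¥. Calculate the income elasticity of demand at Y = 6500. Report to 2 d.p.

At Y = 6500: Q = 1001.300.
dQ/dY = −0.0198.
η = (dQ/dY)·(Y/Q) = -0.0198 × (6500/1001.300) = -0.13.

-0.13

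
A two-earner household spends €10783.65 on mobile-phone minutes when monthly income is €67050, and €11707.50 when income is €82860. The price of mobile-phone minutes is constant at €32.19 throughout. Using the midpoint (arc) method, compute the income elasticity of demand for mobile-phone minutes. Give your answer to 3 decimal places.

0.389

With a constant price, Q₁ = 10783.65/32.19 = 335.000 and Q₂ = 11707.50/32.19 = 363.700 (equivalently, work directly with expenditure since P cancels).
Midpoint %ΔQ = (11707.50 − 10783.65)/11245.58 = 0.08215; midpoint %ΔI = (82860 − 67050)/74955 = 0.21093.
η = 0.08215 / 0.21093 = 0.389.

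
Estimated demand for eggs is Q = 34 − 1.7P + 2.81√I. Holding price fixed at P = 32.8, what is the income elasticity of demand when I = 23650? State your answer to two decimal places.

0.53

At P = 32.8, I = 23650: Q = 410.377.
Holding P constant, ∂Q/∂I = 2.81/(2√I) = 0.0091361.
η_I = (∂Q/∂I)·(I/Q) = 0.0091361 × (23650/410.377) = 0.53.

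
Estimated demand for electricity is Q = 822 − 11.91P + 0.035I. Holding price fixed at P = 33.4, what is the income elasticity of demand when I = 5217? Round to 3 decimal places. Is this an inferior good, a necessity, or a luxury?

At P = 33.4, I = 5217: Q = 606.801.
Holding P constant, ∂Q/∂I = 0.035.
η_I = (∂Q/∂I)·(I/Q) = 0.035 × (5217/606.801) = 0.301.
Since 0 < η < 1, this is a necessity.

0.301 (necessity)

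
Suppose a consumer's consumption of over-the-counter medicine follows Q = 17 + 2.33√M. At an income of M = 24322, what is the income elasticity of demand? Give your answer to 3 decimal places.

0.478

At M = 24322: Q = 380.375.
dQ/dM = 2.33/(2√M) = 0.0074701 at this income.
η = (dQ/dM)·(M/Q) = 0.0074701 × (24322/380.375) = 0.478.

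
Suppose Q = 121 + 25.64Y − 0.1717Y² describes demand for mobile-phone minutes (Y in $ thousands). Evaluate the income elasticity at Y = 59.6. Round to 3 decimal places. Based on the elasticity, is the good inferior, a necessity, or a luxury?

At Y = 59.6: Q = 1039.2381.
dQ/dY = 25.64 − 0.3434Y = 5.17336.
η = (dQ/dY)·(Y/Q) = 5.17336 × (59.6/1039.2381) = 0.297.
0 < η < 1 ⇒ necessity.

0.297 (necessity)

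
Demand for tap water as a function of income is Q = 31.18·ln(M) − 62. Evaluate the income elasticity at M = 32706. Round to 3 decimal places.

0.119

At M = 32706: Q = 262.126.
dQ/dM = 31.18/M = 0.000953342 at this income.
η = (dQ/dM)·(M/Q) = 0.000953342 × (32706/262.126) = 0.119.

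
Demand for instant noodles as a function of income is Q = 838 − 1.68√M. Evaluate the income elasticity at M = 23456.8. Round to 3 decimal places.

At M = 23456.8: Q = 580.698.
dQ/dM = -1.68/(2√M) = -0.0054846 at this income.
η = (dQ/dM)·(M/Q) = -0.0054846 × (23456.8/580.698) = -0.222.

-0.222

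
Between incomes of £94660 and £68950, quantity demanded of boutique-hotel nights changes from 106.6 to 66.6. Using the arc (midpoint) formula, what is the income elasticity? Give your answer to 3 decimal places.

ΔQ = 66.6 − 106.6 = -40; midpoint Q̄ = (106.6 + 66.6)/2 = 86.6.
ΔI = 68950 − 94660 = -25710; midpoint Ī = (94660 + 68950)/2 = 81805.
η = (ΔQ/Q̄) ÷ (ΔI/Ī) = (-40/86.6) ÷ (-25710/81805) = 1.470.

1.470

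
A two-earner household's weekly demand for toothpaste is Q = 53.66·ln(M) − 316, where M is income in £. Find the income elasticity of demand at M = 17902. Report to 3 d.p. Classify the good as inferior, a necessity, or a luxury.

At M = 17902: Q = 209.475.
dQ/dM = 53.66/M = 0.00299743 at this income.
η = (dQ/dM)·(M/Q) = 0.00299743 × (17902/209.475) = 0.256.
Since 0 < η < 1, the good is a necessity.

0.256 (necessity)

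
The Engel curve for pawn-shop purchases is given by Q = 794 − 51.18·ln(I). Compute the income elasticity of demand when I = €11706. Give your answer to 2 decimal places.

-0.16

At I = 11706: Q = 314.553.
dQ/dI = -51.18/I = -0.00437212 at this income.
η = (dQ/dI)·(I/Q) = -0.00437212 × (11706/314.553) = -0.16.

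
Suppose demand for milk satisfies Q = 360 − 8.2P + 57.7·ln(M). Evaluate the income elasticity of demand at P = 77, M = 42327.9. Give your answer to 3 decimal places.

At P = 77, M = 42327.9: Q = 343.290.
Holding P constant, ∂Q/∂M = 57.7/M = 0.00136317.
η_M = (∂Q/∂M)·(M/Q) = 0.00136317 × (42327.9/343.290) = 0.168.

0.168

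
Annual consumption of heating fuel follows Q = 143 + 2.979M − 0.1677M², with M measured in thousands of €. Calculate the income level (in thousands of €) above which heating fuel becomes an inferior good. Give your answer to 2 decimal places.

8.88

dQ/dM = 2.979 − 0.3354M.
The good is inferior where dQ/dM < 0. Setting dQ/dM = 0 gives M = 2.979 / 0.3354 = 8.88.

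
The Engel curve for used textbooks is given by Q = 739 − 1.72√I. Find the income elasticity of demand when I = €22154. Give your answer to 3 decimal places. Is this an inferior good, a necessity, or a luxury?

At I = 22154: Q = 482.991.
dQ/dI = -1.72/(2√I) = -0.00577793 at this income.
η = (dQ/dI)·(I/Q) = -0.00577793 × (22154/482.991) = -0.265.
Since η < 0, the good is an inferior good.

-0.265 (inferior good)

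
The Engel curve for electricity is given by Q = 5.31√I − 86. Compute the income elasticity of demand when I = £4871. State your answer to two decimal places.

0.65

At I = 4871: Q = 284.598.
dQ/dI = 5.31/(2√I) = 0.0380413 at this income.
η = (dQ/dI)·(I/Q) = 0.0380413 × (4871/284.598) = 0.65.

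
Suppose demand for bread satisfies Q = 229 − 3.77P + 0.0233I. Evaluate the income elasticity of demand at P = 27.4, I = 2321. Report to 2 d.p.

0.30

At P = 27.4, I = 2321: Q = 179.781.
Holding P constant, ∂Q/∂I = 0.0233.
η_I = (∂Q/∂I)·(I/Q) = 0.0233 × (2321/179.781) = 0.30.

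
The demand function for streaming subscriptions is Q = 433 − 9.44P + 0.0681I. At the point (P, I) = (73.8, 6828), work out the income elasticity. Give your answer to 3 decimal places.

2.310

At P = 73.8, I = 6828: Q = 201.315.
Holding P constant, ∂Q/∂I = 0.0681.
η_I = (∂Q/∂I)·(I/Q) = 0.0681 × (6828/201.315) = 2.310.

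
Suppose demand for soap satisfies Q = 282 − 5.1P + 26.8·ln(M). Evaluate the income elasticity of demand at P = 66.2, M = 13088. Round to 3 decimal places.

0.135

At P = 66.2, M = 13088: Q = 198.429.
Holding P constant, ∂Q/∂M = 26.8/M = 0.00204768.
η_M = (∂Q/∂M)·(M/Q) = 0.00204768 × (13088/198.429) = 0.135.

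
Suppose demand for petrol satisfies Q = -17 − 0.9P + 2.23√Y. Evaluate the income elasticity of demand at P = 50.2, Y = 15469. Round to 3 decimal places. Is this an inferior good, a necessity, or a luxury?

0.644 (necessity)

At P = 50.2, Y = 15469: Q = 215.175.
Holding P constant, ∂Q/∂Y = 2.23/(2√Y) = 0.00896486.
η_Y = (∂Q/∂Y)·(Y/Q) = 0.00896486 × (15469/215.175) = 0.644.
Since 0 < η < 1, this is a necessity.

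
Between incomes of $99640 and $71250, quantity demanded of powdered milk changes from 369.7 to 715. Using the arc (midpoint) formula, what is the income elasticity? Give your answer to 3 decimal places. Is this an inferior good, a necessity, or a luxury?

ΔQ = 715 − 369.7 = 345.3; midpoint Q̄ = (369.7 + 715)/2 = 542.35.
ΔI = 71250 − 99640 = -28390; midpoint Ī = (99640 + 71250)/2 = 85445.
η = (ΔQ/Q̄) ÷ (ΔI/Ī) = (345.3/542.35) ÷ (-28390/85445) = -1.916.
η < 0 ⇒ inferior good.

-1.916 (inferior good)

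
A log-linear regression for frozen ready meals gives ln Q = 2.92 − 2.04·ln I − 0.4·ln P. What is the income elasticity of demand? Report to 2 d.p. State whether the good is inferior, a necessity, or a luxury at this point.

-2.04 (inferior good)

In a log-linear demand, the coefficient on ln I is the income elasticity.
So η = -2.04.
η < 0 ⇒ inferior good.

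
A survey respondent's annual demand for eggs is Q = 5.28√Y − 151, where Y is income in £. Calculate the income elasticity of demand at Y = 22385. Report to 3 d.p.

0.618

At Y = 22385: Q = 638.973.
dQ/dY = 5.28/(2√Y) = 0.0176452 at this income.
η = (dQ/dY)·(Y/Q) = 0.0176452 × (22385/638.973) = 0.618.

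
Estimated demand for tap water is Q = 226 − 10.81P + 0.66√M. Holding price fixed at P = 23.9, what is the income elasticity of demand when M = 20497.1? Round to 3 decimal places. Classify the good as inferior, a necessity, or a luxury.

At P = 23.9, M = 20497.1: Q = 62.132.
Holding P constant, ∂Q/∂M = 0.66/(2√M) = 0.00230498.
η_M = (∂Q/∂M)·(M/Q) = 0.00230498 × (20497.1/62.132) = 0.760.
Since 0 < η < 1, this is a necessity.

0.760 (necessity)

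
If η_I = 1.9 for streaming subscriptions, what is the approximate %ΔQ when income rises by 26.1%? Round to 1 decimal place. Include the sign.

%ΔQ ≈ η × %ΔI = 1.9 × 26.1% = 49.6%.

49.6%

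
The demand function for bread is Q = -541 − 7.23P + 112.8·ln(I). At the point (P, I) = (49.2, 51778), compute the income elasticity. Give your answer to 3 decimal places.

0.344

At P = 49.2, I = 51778: Q = 327.696.
Holding P constant, ∂Q/∂I = 112.8/I = 0.00217853.
η_I = (∂Q/∂I)·(I/Q) = 0.00217853 × (51778/327.696) = 0.344.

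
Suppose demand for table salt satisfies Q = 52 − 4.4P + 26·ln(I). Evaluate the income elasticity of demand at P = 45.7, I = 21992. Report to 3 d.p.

At P = 45.7, I = 21992: Q = 110.879.
Holding P constant, ∂Q/∂I = 26/I = 0.00118225.
η_I = (∂Q/∂I)·(I/Q) = 0.00118225 × (21992/110.879) = 0.234.

0.234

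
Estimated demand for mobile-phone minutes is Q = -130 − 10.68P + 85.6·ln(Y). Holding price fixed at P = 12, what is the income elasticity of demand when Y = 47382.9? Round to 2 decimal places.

At P = 12, Y = 47382.9: Q = 663.411.
Holding P constant, ∂Q/∂Y = 85.6/Y = 0.00180656.
η_Y = (∂Q/∂Y)·(Y/Q) = 0.00180656 × (47382.9/663.411) = 0.13.

0.13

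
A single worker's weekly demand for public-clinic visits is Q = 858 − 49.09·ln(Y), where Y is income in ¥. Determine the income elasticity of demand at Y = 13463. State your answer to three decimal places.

-0.125

At Y = 13463: Q = 391.267.
dQ/dY = -49.09/Y = -0.00364629 at this income.
η = (dQ/dY)·(Y/Q) = -0.00364629 × (13463/391.267) = -0.125.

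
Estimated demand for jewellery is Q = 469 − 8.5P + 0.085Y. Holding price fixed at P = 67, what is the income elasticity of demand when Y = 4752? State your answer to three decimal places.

1.331

At P = 67, Y = 4752: Q = 303.420.
Holding P constant, ∂Q/∂Y = 0.085.
η_Y = (∂Q/∂Y)·(Y/Q) = 0.085 × (4752/303.420) = 1.331.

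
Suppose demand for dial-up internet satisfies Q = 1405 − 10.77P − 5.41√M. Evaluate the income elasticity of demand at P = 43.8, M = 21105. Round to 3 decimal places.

-2.667

At P = 43.8, M = 21105: Q = 147.333.
Holding P constant, ∂Q/∂M = -5.41/(2√M) = -0.0186198.
η_M = (∂Q/∂M)·(M/Q) = -0.0186198 × (21105/147.333) = -2.667.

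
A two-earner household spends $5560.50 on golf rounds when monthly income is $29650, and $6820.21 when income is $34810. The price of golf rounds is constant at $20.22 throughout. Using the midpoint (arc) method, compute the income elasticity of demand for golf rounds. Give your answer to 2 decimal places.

1.27

With a constant price, Q₁ = 5560.50/20.22 = 275.000 and Q₂ = 6820.21/20.22 = 337.300 (equivalently, work directly with expenditure since P cancels).
Midpoint %ΔQ = (6820.21 − 5560.50)/6190.36 = 0.20350; midpoint %ΔI = (34810 − 29650)/32230 = 0.16010.
η = 0.20350 / 0.16010 = 1.27.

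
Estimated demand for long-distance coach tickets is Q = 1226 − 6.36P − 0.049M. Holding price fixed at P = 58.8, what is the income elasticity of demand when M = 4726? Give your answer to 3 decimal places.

At P = 58.8, M = 4726: Q = 620.458.
Holding P constant, ∂Q/∂M = −0.049.
η_M = (∂Q/∂M)·(M/Q) = -0.049 × (4726/620.458) = -0.373.

-0.373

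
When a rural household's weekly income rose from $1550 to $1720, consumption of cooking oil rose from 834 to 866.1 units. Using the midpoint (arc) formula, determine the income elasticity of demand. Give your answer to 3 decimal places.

ΔQ = 866.1 − 834 = 32.1; midpoint Q̄ = (834 + 866.1)/2 = 850.05.
ΔI = 1720 − 1550 = 170; midpoint Ī = (1550 + 1720)/2 = 1635.
η = (ΔQ/Q̄) ÷ (ΔI/Ī) = (32.1/850.05) ÷ (170/1635) = 0.363.

0.363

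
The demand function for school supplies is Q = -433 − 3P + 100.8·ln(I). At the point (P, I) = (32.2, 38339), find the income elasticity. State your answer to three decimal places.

At P = 32.2, I = 38339: Q = 534.266.
Holding P constant, ∂Q/∂I = 100.8/I = 0.00262918.
η_I = (∂Q/∂I)·(I/Q) = 0.00262918 × (38339/534.266) = 0.189.

0.189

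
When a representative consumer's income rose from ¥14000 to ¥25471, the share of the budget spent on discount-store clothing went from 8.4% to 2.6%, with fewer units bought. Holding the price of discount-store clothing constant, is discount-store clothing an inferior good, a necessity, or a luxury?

Quantity demanded falls as income rises, so η < 0.

inferior good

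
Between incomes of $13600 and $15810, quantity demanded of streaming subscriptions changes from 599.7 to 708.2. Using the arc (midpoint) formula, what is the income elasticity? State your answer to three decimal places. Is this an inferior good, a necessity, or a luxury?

ΔQ = 708.2 − 599.7 = 108.5; midpoint Q̄ = (599.7 + 708.2)/2 = 653.95.
ΔI = 15810 − 13600 = 2210; midpoint Ī = (13600 + 15810)/2 = 14705.
η = (ΔQ/Q̄) ÷ (ΔI/Ī) = (108.5/653.95) ÷ (2210/14705) = 1.104.
η > 1 ⇒ luxury.

1.104 (luxury)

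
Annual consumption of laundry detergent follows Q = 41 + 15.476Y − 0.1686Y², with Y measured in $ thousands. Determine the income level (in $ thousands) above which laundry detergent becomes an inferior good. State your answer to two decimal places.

45.90

dQ/dY = 15.476 − 0.3372Y.
The good is inferior where dQ/dY < 0. Setting dQ/dY = 0 gives Y = 15.476 / 0.3372 = 45.90.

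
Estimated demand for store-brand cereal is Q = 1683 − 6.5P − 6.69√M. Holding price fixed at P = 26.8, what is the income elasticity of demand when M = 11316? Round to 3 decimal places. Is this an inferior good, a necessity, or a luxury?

-0.446 (inferior good)

At P = 26.8, M = 11316: Q = 797.140.
Holding P constant, ∂Q/∂M = -6.69/(2√M) = -0.0314449.
η_M = (∂Q/∂M)·(M/Q) = -0.0314449 × (11316/797.140) = -0.446.
Since η < 0, this is an inferior good.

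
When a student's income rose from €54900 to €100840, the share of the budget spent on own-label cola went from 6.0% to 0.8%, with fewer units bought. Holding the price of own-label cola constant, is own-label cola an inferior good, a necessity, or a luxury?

Quantity demanded falls as income rises, so η < 0.

inferior good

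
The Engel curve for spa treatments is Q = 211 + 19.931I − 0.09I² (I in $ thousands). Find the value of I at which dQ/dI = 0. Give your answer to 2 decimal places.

dQ/dI = 19.931 − 0.18I.
The good is inferior where dQ/dI < 0. Setting dQ/dI = 0 gives I = 19.931 / 0.18 = 110.73.

110.73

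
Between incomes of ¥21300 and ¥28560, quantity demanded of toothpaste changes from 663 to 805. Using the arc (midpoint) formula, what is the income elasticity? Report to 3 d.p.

ΔQ = 805 − 663 = 142; midpoint Q̄ = (663 + 805)/2 = 734.
ΔI = 28560 − 21300 = 7260; midpoint Ī = (21300 + 28560)/2 = 24930.
η = (ΔQ/Q̄) ÷ (ΔI/Ī) = (142/734) ÷ (7260/24930) = 0.664.

0.664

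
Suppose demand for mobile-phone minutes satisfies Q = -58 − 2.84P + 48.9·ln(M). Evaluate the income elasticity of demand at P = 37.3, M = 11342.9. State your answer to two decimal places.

At P = 37.3, M = 11342.9: Q = 292.615.
Holding P constant, ∂Q/∂M = 48.9/M = 0.00431107.
η_M = (∂Q/∂M)·(M/Q) = 0.00431107 × (11342.9/292.615) = 0.17.

0.17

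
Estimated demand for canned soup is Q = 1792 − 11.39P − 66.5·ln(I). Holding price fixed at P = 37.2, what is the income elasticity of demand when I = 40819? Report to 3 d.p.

-0.100

At P = 37.2, I = 40819: Q = 662.268.
Holding P constant, ∂Q/∂I = -66.5/I = -0.00162914.
η_I = (∂Q/∂I)·(I/Q) = -0.00162914 × (40819/662.268) = -0.100.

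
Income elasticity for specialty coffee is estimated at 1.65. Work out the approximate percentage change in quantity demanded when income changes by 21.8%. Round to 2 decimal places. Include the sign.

%ΔQ ≈ η × %ΔI = 1.65 × 21.8% = 35.97%.

35.97%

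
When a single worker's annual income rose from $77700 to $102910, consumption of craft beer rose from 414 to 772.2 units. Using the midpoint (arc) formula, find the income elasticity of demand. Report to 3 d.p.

ΔQ = 772.2 − 414 = 358.2; midpoint Q̄ = (414 + 772.2)/2 = 593.1.
ΔI = 102910 − 77700 = 25210; midpoint Ī = (77700 + 102910)/2 = 90305.
η = (ΔQ/Q̄) ÷ (ΔI/Ī) = (358.2/593.1) ÷ (25210/90305) = 2.163.

2.163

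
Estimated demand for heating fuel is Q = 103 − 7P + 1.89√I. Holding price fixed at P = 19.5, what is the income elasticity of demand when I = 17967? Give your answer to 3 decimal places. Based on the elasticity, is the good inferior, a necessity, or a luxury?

0.576 (necessity)

At P = 19.5, I = 17967: Q = 219.838.
Holding P constant, ∂Q/∂I = 1.89/(2√I) = 0.00705008.
η_I = (∂Q/∂I)·(I/Q) = 0.00705008 × (17967/219.838) = 0.576.
Since 0 < η < 1, this is a necessity.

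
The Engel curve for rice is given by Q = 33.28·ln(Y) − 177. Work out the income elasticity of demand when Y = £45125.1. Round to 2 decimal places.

0.19

At Y = 45125.1: Q = 179.668.
dQ/dY = 33.28/Y = 0.000737505 at this income.
η = (dQ/dY)·(Y/Q) = 0.000737505 × (45125.1/179.668) = 0.19.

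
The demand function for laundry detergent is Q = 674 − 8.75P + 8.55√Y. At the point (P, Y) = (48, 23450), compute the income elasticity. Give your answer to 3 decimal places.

At P = 48, Y = 23450: Q = 1563.295.
Holding P constant, ∂Q/∂Y = 8.55/(2√Y) = 0.0279167.
η_Y = (∂Q/∂Y)·(Y/Q) = 0.0279167 × (23450/1563.295) = 0.419.

0.419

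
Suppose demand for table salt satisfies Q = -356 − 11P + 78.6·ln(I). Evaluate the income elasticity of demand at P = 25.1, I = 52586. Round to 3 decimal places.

0.354

At P = 25.1, I = 52586: Q = 222.298.
Holding P constant, ∂Q/∂I = 78.6/I = 0.00149469.
η_I = (∂Q/∂I)·(I/Q) = 0.00149469 × (52586/222.298) = 0.354.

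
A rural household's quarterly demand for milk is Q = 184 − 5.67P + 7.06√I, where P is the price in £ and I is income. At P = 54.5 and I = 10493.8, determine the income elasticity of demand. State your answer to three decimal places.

0.604

At P = 54.5, I = 10493.8: Q = 598.206.
Holding P constant, ∂Q/∂I = 7.06/(2√I) = 0.0344594.
η_I = (∂Q/∂I)·(I/Q) = 0.0344594 × (10493.8/598.206) = 0.604.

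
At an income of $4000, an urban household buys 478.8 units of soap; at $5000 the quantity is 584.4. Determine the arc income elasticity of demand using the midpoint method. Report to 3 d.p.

0.894

ΔQ = 584.4 − 478.8 = 105.6; midpoint Q̄ = (478.8 + 584.4)/2 = 531.6.
ΔI = 5000 − 4000 = 1000; midpoint Ī = (4000 + 5000)/2 = 4500.
η = (ΔQ/Q̄) ÷ (ΔI/Ī) = (105.6/531.6) ÷ (1000/4500) = 0.894.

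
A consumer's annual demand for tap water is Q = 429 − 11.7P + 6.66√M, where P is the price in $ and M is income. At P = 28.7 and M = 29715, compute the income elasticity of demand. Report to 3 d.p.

At P = 28.7, M = 29715: Q = 1241.263.
Holding P constant, ∂Q/∂M = 6.66/(2√M) = 0.0193177.
η_M = (∂Q/∂M)·(M/Q) = 0.0193177 × (29715/1241.263) = 0.462.

0.462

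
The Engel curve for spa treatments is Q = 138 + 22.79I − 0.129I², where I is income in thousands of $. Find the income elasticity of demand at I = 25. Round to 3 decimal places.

0.651

At I = 25: Q = 627.1250.
dQ/dI = 22.79 − 0.258I = 16.34000.
η = (dQ/dI)·(I/Q) = 16.34000 × (25/627.1250) = 0.651.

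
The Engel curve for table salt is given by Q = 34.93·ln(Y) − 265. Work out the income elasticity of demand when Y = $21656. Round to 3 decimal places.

At Y = 21656: Q = 83.708.
dQ/dY = 34.93/Y = 0.00161295 at this income.
η = (dQ/dY)·(Y/Q) = 0.00161295 × (21656/83.708) = 0.417.

0.417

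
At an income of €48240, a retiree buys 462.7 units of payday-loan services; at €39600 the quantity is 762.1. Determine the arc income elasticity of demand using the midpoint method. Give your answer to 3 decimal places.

-2.485

ΔQ = 762.1 − 462.7 = 299.4; midpoint Q̄ = (462.7 + 762.1)/2 = 612.4.
ΔI = 39600 − 48240 = -8640; midpoint Ī = (48240 + 39600)/2 = 43920.
η = (ΔQ/Q̄) ÷ (ΔI/Ī) = (299.4/612.4) ÷ (-8640/43920) = -2.485.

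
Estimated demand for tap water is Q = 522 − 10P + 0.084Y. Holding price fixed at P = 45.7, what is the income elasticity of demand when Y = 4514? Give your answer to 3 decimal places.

At P = 45.7, Y = 4514: Q = 444.176.
Holding P constant, ∂Q/∂Y = 0.084.
η_Y = (∂Q/∂Y)·(Y/Q) = 0.084 × (4514/444.176) = 0.854.

0.854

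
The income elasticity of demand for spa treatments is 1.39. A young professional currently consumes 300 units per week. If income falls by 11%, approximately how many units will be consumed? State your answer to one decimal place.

%ΔQ ≈ η × %ΔI = 1.39 × (-11%) = -15.29%.
New Q ≈ 300 × (1 − 0.1529) = 254.1.

254.1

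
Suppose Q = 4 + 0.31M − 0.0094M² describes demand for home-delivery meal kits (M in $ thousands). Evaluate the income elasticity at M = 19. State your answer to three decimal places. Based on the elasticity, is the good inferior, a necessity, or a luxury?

At M = 19: Q = 6.4966.
dQ/dM = 0.31 − 0.0188M = -0.04720.
η = (dQ/dM)·(M/Q) = -0.04720 × (19/6.4966) = -0.138.
η < 0 ⇒ inferior good.

-0.138 (inferior good)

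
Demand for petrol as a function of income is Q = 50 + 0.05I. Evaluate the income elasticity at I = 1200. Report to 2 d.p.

At I = 1200: Q = 110.000.
dQ/dI = 0.05.
η = (dQ/dI)·(I/Q) = 0.05 × (1200/110.000) = 0.55.

0.55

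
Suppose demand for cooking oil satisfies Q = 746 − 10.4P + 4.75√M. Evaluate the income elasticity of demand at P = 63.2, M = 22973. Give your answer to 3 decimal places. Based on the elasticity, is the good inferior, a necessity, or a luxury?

At P = 63.2, M = 22973: Q = 808.670.
Holding P constant, ∂Q/∂M = 4.75/(2√M) = 0.0156695.
η_M = (∂Q/∂M)·(M/Q) = 0.0156695 × (22973/808.670) = 0.445.
Since 0 < η < 1, this is a necessity.

0.445 (necessity)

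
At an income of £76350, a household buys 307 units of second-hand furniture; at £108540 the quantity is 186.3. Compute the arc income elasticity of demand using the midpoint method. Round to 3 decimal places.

-1.405

ΔQ = 186.3 − 307 = -120.7; midpoint Q̄ = (307 + 186.3)/2 = 246.65.
ΔI = 108540 − 76350 = 32190; midpoint Ī = (76350 + 108540)/2 = 92445.
η = (ΔQ/Q̄) ÷ (ΔI/Ī) = (-120.7/246.65) ÷ (32190/92445) = -1.405.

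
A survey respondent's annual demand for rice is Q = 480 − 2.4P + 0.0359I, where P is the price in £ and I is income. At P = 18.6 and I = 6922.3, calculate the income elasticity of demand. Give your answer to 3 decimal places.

0.363

At P = 18.6, I = 6922.3: Q = 683.871.
Holding P constant, ∂Q/∂I = 0.0359.
η_I = (∂Q/∂I)·(I/Q) = 0.0359 × (6922.3/683.871) = 0.363.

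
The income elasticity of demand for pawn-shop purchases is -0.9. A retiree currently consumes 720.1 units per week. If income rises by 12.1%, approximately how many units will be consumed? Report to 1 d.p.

%ΔQ ≈ η × %ΔI = -0.9 × 12.1% = -10.89%.
New Q ≈ 720.1 × (1 − 0.1089) = 641.7.

641.7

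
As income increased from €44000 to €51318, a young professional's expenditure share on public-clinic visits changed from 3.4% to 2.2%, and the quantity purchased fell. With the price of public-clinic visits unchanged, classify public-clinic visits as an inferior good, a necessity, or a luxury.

inferior good

Quantity demanded falls as income rises, so η < 0.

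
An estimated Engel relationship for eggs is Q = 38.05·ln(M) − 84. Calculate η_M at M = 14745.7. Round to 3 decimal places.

At M = 14745.7: Q = 281.231.
dQ/dM = 38.05/M = 0.00258041 at this income.
η = (dQ/dM)·(M/Q) = 0.00258041 × (14745.7/281.231) = 0.135.

0.135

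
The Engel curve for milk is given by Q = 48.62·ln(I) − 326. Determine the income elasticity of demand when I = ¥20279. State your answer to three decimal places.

At I = 20279: Q = 156.181.
dQ/dI = 48.62/I = 0.00239755 at this income.
η = (dQ/dI)·(I/Q) = 0.00239755 × (20279/156.181) = 0.311.

0.311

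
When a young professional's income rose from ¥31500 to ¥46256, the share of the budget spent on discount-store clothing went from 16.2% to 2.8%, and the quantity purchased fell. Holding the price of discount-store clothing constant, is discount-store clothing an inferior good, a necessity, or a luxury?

Quantity demanded falls as income rises, so η < 0.

inferior good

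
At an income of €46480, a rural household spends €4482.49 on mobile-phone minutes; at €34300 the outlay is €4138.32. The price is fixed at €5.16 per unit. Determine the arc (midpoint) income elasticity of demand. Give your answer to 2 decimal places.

With a constant price, Q₁ = 4482.49/5.16 = 868.700 and Q₂ = 4138.32/5.16 = 802.000 (equivalently, work directly with expenditure since P cancels).
Midpoint %ΔQ = (4138.32 − 4482.49)/4310.41 = -0.07985; midpoint %ΔI = (34300 − 46480)/40390 = -0.30156.
η = -0.07985 / -0.30156 = 0.26.

0.26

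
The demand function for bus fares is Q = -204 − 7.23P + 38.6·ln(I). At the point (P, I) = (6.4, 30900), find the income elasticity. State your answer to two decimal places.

0.26

At P = 6.4, I = 30900: Q = 148.795.
Holding P constant, ∂Q/∂I = 38.6/I = 0.00124919.
η_I = (∂Q/∂I)·(I/Q) = 0.00124919 × (30900/148.795) = 0.26.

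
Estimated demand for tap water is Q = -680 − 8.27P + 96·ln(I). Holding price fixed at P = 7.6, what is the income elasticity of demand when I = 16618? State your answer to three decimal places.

At P = 7.6, I = 16618: Q = 190.099.
Holding P constant, ∂Q/∂I = 96/I = 0.00577687.
η_I = (∂Q/∂I)·(I/Q) = 0.00577687 × (16618/190.099) = 0.505.

0.505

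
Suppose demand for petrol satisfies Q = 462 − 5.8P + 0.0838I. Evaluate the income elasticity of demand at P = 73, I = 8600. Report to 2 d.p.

At P = 73, I = 8600: Q = 759.280.
Holding P constant, ∂Q/∂I = 0.0838.
η_I = (∂Q/∂I)·(I/Q) = 0.0838 × (8600/759.280) = 0.95.

0.95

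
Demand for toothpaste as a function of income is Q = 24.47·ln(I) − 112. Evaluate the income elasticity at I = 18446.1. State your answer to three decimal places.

At I = 18446.1: Q = 128.359.
dQ/dI = 24.47/I = 0.00132657 at this income.
η = (dQ/dI)·(I/Q) = 0.00132657 × (18446.1/128.359) = 0.191.

0.191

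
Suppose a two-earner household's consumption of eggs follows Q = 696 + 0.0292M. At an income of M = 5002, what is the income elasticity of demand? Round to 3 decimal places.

0.173

At M = 5002: Q = 842.058.
dQ/dM = 0.0292.
η = (dQ/dM)·(M/Q) = 0.0292 × (5002/842.058) = 0.173.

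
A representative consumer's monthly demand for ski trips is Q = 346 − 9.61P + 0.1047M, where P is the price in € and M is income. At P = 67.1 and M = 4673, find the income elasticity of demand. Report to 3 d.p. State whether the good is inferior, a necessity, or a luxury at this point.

At P = 67.1, M = 4673: Q = 190.432.
Holding P constant, ∂Q/∂M = 0.1047.
η_M = (∂Q/∂M)·(M/Q) = 0.1047 × (4673/190.432) = 2.569.
Since η > 1, this is a luxury.

2.569 (luxury)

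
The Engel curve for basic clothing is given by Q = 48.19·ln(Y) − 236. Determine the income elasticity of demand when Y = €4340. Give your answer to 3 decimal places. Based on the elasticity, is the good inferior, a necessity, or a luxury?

0.287 (necessity)

At Y = 4340: Q = 167.622.
dQ/dY = 48.19/Y = 0.0111037 at this income.
η = (dQ/dY)·(Y/Q) = 0.0111037 × (4340/167.622) = 0.287.
Since 0 < η < 1, the good is a necessity.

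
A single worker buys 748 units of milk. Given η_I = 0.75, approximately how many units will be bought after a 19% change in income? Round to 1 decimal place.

%ΔQ ≈ η × %ΔI = 0.75 × 19% = 14.25%.
New Q ≈ 748 × (1 + 0.1425) = 854.6.

854.6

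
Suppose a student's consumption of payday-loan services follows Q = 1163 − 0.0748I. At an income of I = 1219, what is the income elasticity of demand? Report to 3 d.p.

At I = 1219: Q = 1071.819.
dQ/dI = −0.0748.
η = (dQ/dI)·(I/Q) = -0.0748 × (1219/1071.819) = -0.085.

-0.085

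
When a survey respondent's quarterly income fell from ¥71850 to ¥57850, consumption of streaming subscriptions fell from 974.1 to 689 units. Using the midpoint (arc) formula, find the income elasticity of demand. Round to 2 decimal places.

ΔQ = 689 − 974.1 = -285.1; midpoint Q̄ = (974.1 + 689)/2 = 831.55.
ΔI = 57850 − 71850 = -14000; midpoint Ī = (71850 + 57850)/2 = 64850.
η = (ΔQ/Q̄) ÷ (ΔI/Ī) = (-285.1/831.55) ÷ (-14000/64850) = 1.59.

1.59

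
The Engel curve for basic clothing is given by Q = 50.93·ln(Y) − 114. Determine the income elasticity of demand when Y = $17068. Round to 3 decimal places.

At Y = 17068: Q = 382.311.
dQ/dY = 50.93/Y = 0.00298395 at this income.
η = (dQ/dY)·(Y/Q) = 0.00298395 × (17068/382.311) = 0.133.

0.133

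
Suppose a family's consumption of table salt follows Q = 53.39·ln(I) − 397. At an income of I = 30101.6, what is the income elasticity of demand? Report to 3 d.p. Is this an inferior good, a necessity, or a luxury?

0.348 (necessity)

At I = 30101.6: Q = 153.575.
dQ/dI = 53.39/I = 0.00177366 at this income.
η = (dQ/dI)·(I/Q) = 0.00177366 × (30101.6/153.575) = 0.348.
Since 0 < η < 1, the good is a necessity.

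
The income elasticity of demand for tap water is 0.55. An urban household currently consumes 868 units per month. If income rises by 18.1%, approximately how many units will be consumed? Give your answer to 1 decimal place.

%ΔQ ≈ η × %ΔI = 0.55 × 18.1% = 9.955%.
New Q ≈ 868 × (1 + 0.09955) = 954.4.

954.4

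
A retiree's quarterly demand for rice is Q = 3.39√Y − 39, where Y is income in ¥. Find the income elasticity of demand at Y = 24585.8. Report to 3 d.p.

0.540

At Y = 24585.8: Q = 492.547.
dQ/dY = 3.39/(2√Y) = 0.01081 at this income.
η = (dQ/dY)·(Y/Q) = 0.01081 × (24585.8/492.547) = 0.540.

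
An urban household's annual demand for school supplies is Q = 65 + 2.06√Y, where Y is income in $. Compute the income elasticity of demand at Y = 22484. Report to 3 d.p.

At Y = 22484: Q = 373.890.
dQ/dY = 2.06/(2√Y) = 0.00686911 at this income.
η = (dQ/dY)·(Y/Q) = 0.00686911 × (22484/373.890) = 0.413.

0.413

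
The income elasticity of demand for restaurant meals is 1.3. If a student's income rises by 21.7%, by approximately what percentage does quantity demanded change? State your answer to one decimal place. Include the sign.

28.2%

%ΔQ ≈ η × %ΔI = 1.3 × 21.7% = 28.2%.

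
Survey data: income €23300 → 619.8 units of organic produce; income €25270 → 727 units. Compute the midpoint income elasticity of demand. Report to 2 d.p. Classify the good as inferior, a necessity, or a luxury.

1.96 (luxury)

ΔQ = 727 − 619.8 = 107.2; midpoint Q̄ = (619.8 + 727)/2 = 673.4.
ΔI = 25270 − 23300 = 1970; midpoint Ī = (23300 + 25270)/2 = 24285.
η = (ΔQ/Q̄) ÷ (ΔI/Ī) = (107.2/673.4) ÷ (1970/24285) = 1.96.
η > 1 ⇒ luxury.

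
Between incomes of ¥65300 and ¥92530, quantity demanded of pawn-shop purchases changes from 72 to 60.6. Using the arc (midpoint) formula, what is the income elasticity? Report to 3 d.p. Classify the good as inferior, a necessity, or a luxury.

-0.498 (inferior good)

ΔQ = 60.6 − 72 = -11.4; midpoint Q̄ = (72 + 60.6)/2 = 66.3.
ΔI = 92530 − 65300 = 27230; midpoint Ī = (65300 + 92530)/2 = 78915.
η = (ΔQ/Q̄) ÷ (ΔI/Ī) = (-11.4/66.3) ÷ (27230/78915) = -0.498.
η < 0 ⇒ inferior good.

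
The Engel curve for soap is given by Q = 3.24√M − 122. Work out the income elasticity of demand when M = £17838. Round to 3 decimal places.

0.696

At M = 17838: Q = 310.731.
dQ/dM = 3.24/(2√M) = 0.0121295 at this income.
η = (dQ/dM)·(M/Q) = 0.0121295 × (17838/310.731) = 0.696.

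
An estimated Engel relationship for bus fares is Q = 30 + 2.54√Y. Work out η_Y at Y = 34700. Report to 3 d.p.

0.470

At Y = 34700: Q = 503.150.
dQ/dY = 2.54/(2√Y) = 0.00681772 at this income.
η = (dQ/dY)·(Y/Q) = 0.00681772 × (34700/503.150) = 0.470.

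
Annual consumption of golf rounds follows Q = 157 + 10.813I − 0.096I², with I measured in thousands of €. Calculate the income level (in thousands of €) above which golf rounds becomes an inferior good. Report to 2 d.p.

56.32

dQ/dI = 10.813 − 0.192I.
The good is inferior where dQ/dI < 0. Setting dQ/dI = 0 gives I = 10.813 / 0.192 = 56.32.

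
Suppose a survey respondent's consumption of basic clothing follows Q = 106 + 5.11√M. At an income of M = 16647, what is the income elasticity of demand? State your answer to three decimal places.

At M = 16647: Q = 765.309.
dQ/dM = 5.11/(2√M) = 0.0198026 at this income.
η = (dQ/dM)·(M/Q) = 0.0198026 × (16647/765.309) = 0.431.

0.431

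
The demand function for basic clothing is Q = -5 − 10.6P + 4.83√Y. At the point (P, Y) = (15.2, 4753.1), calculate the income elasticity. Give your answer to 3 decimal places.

At P = 15.2, Y = 4753.1: Q = 166.873.
Holding P constant, ∂Q/∂Y = 4.83/(2√Y) = 0.0350291.
η_Y = (∂Q/∂Y)·(Y/Q) = 0.0350291 × (4753.1/166.873) = 0.998.

0.998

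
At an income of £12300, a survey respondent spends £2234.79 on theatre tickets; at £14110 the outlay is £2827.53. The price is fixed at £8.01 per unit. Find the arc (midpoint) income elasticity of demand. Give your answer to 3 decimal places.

1.708

With a constant price, Q₁ = 2234.79/8.01 = 279.000 and Q₂ = 2827.53/8.01 = 353.000 (equivalently, work directly with expenditure since P cancels).
Midpoint %ΔQ = (2827.53 − 2234.79)/2531.16 = 0.23418; midpoint %ΔI = (14110 − 12300)/13205 = 0.13707.
η = 0.23418 / 0.13707 = 1.708.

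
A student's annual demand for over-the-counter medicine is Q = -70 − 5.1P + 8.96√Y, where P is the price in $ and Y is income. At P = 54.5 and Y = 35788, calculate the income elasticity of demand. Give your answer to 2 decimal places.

At P = 54.5, Y = 35788: Q = 1347.077.
Holding P constant, ∂Q/∂Y = 8.96/(2√Y) = 0.0236815.
η_Y = (∂Q/∂Y)·(Y/Q) = 0.0236815 × (35788/1347.077) = 0.63.

0.63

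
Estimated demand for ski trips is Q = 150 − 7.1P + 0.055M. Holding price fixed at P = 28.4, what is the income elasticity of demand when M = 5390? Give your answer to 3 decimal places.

1.211

At P = 28.4, M = 5390: Q = 244.810.
Holding P constant, ∂Q/∂M = 0.055.
η_M = (∂Q/∂M)·(M/Q) = 0.055 × (5390/244.810) = 1.211.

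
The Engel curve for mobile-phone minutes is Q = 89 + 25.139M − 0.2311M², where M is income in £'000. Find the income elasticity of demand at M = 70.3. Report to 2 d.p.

At M = 70.3: Q = 714.1547.
dQ/dM = 25.139 − 0.4622M = -7.35366.
η = (dQ/dM)·(M/Q) = -7.35366 × (70.3/714.1547) = -0.72.

-0.72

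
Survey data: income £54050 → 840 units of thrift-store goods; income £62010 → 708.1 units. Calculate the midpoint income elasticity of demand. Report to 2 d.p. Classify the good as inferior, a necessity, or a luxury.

ΔQ = 708.1 − 840 = -131.9; midpoint Q̄ = (840 + 708.1)/2 = 774.05.
ΔI = 62010 − 54050 = 7960; midpoint Ī = (54050 + 62010)/2 = 58030.
η = (ΔQ/Q̄) ÷ (ΔI/Ī) = (-131.9/774.05) ÷ (7960/58030) = -1.24.
η < 0 ⇒ inferior good.

-1.24 (inferior good)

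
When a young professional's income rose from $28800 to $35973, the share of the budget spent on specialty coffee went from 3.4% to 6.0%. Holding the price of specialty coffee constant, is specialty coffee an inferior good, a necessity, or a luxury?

The budget share rises as income rises, so η > 1.

luxury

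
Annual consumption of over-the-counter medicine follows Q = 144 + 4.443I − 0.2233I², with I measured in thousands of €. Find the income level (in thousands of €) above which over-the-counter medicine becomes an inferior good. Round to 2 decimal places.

9.95

dQ/dI = 4.443 − 0.4466I.
The good is inferior where dQ/dI < 0. Setting dQ/dI = 0 gives I = 4.443 / 0.4466 = 9.95.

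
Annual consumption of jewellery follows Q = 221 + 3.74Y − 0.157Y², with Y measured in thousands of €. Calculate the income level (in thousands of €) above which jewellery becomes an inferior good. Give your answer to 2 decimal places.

11.91

dQ/dY = 3.74 − 0.314Y.
The good is inferior where dQ/dY < 0. Setting dQ/dY = 0 gives Y = 3.74 / 0.314 = 11.91.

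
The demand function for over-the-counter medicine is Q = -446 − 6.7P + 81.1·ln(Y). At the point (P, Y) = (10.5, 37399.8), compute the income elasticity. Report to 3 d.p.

0.240

At P = 10.5, Y = 37399.8: Q = 337.586.
Holding P constant, ∂Q/∂Y = 81.1/Y = 0.00216846.
η_Y = (∂Q/∂Y)·(Y/Q) = 0.00216846 × (37399.8/337.586) = 0.240.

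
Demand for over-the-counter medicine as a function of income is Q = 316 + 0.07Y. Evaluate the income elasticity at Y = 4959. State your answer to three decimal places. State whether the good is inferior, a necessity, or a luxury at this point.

0.523 (necessity)

At Y = 4959: Q = 663.130.
dQ/dY = 0.07.
η = (dQ/dY)·(Y/Q) = 0.07 × (4959/663.130) = 0.523.
Since 0 < η < 1, the good is a necessity.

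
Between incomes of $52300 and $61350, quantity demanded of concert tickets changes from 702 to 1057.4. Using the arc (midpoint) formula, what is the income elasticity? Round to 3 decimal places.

2.537

ΔQ = 1057.4 − 702 = 355.4; midpoint Q̄ = (702 + 1057.4)/2 = 879.7.
ΔI = 61350 − 52300 = 9050; midpoint Ī = (52300 + 61350)/2 = 56825.
η = (ΔQ/Q̄) ÷ (ΔI/Ī) = (355.4/879.7) ÷ (9050/56825) = 2.537.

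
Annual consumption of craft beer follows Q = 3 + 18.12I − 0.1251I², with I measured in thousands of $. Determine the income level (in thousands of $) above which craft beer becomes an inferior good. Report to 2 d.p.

dQ/dI = 18.12 − 0.2502I.
The good is inferior where dQ/dI < 0. Setting dQ/dI = 0 gives I = 18.12 / 0.2502 = 72.42.

72.42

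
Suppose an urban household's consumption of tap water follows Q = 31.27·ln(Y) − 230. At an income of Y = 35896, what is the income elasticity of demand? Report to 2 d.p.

At Y = 35896: Q = 97.972.
dQ/dY = 31.27/Y = 0.000871128 at this income.
η = (dQ/dY)·(Y/Q) = 0.000871128 × (35896/97.972) = 0.32.

0.32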